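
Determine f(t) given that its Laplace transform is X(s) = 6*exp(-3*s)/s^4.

f(t) = Heaviside(t - 3)*((t - 3)^3)

The factor e^(-3s) signals a time shift by c = 3 (second shifting theorem).
L{t^3} = 3!/s^4 = 6/s^4, so L^-1{6/s^4} = t^3.
Hence the inverse is u(t - 3) times that function evaluated at t - 3.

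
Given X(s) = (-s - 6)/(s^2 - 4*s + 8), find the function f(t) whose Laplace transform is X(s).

Complete the square in the denominator: s^2 - 4*s + 8 = (s - 2)^2 + 2^2.
Split the numerator to match: -s - 6 = -1·(s - 2) - 4·2.
Invert each term: -1·(s - 2)/((s - 2)^2 + 4) ↔ -e^(2t)cos(2t); -4·2/((s - 2)^2 + 4) ↔ -4e^(2t)sin(2t).

f(t) = -4*exp(2*t)*sin(2*t) - exp(2*t)*cos(2*t)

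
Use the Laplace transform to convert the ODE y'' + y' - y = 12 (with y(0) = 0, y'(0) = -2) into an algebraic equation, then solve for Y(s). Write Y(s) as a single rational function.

Y(s) = (-2*s + 12)/(s^3 + s^2 - s)

Laplace-transform each side.
The derivative rules (L{y''} = s^2 Y - s·y(0) - y'(0) and L{y'} = sY - y(0), with y(0) = 0, y'(0) = -2) turn the left side into (s^2 + s - 1)Y - (-2).
The right side is L{12} = 12/s.
So (s^2 + s - 1)Y = 12/s + (-2).
Isolate Y and clear denominators.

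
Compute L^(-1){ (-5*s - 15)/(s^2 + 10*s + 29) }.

5*exp(-5*t)*sin(2*t) - 5*exp(-5*t)*cos(2*t)

Complete the square in the denominator: s^2 + 10*s + 29 = (s + 5)^2 + 2^2.
Split the numerator to match: -5*s - 15 = -5·(s + 5) + 5·2.
Invert each term: -5·(s + 5)/((s + 5)^2 + 4) ↔ -5e^(-5t)cos(2t); 5·2/((s + 5)^2 + 4) ↔ 5e^(-5t)sin(2t).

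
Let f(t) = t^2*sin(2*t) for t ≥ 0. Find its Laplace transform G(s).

G(s) = 4*(3*s^2 - 4)/(s^2 + 4)^3

L{sin(2t)} = 2/(s^2 + 4).
Then apply L{t^2·g(t)} = (-1)^2 d^2/ds^2[H(s)] with H(s) = 2/(s^2 + 4):
differentiating 2 times and applying the sign gives 4*(3*s^2 - 4)/(s^2 + 4)^3.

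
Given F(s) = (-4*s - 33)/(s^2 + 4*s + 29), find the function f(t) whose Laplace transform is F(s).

f(t) = -5*exp(-2*t)*sin(5*t) - 4*exp(-2*t)*cos(5*t)

Complete the square in the denominator: s^2 + 4*s + 29 = (s + 2)^2 + 5^2.
Split the numerator to match: -4*s - 33 = -4·(s + 2) - 5·5.
Invert each term: -4·(s + 2)/((s + 2)^2 + 25) ↔ -4e^(-2t)cos(5t); -5·5/((s + 2)^2 + 25) ↔ -5e^(-2t)sin(5t).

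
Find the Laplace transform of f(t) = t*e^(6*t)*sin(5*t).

10*(s - 6)/(s^2 - 12*s + 61)^2

L{sin(5t)} = 5/(s^2 + 25).
Multiplying by e^(6t) shifts s → s - 6, so L{e^(6*t)*sin(5*t)} = 5/((s - 6)^2 + 25).
Then apply L{t·g(t)} = -d/ds[G(s)] with G(s) = 5/((s - 6)^2 + 25):
differentiating 1 time and applying the sign gives 10*(s - 6)/(s^2 - 12*s + 61)^2.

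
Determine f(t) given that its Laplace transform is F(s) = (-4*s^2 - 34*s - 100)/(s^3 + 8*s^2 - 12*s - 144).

Factor the denominator: s^3 + 8*s^2 - 12*s - 144 = (s - 4)*(s + 6)^2.
Partial fraction decomposition gives [-1/(s + 6)] + [4/(s + 6)^2] + [-3/(s - 4)].
Invert each term: -1/(s + 6) ↔ -e^(-6t); 4/(s + 6)^2 ↔ 4t·e^(-6t); -3/(s - 4) ↔ -3e^(4t).

f(t) = 4*t*exp(-6*t) - 3*exp(4*t) - exp(-6*t)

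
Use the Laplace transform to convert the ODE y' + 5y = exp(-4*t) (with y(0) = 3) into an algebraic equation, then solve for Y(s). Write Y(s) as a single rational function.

Transform both sides with L{·}.
With L{y'} = sY - y(0) = sY - 3: the LHS transforms to (s + 5)Y - (3).
The right side is L{exp(-4*t)} = 1/(s + 4).
So (s + 5)Y = 1/(s + 4) + (3).
Isolate Y and clear denominators.

Y(s) = (3*s + 13)/(s^2 + 9*s + 20)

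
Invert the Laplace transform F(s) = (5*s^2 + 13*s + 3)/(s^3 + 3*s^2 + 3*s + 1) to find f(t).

Factor the denominator: s^3 + 3*s^2 + 3*s + 1 = (s + 1)^3.
Partial fraction decomposition gives [5/(s + 1)] + [3/(s + 1)^2] + [-5/(s + 1)^3].
Invert each term: 5/(s + 1) ↔ 5e^(-t); 3/(s + 1)^2 ↔ 3t·e^(-t); -5/(s + 1)^3 ↔ (-5/2)t^2·e^(-t).

f(t) = -5*t^2*exp(-t)/2 + 3*t*exp(-t) + 5*exp(-t)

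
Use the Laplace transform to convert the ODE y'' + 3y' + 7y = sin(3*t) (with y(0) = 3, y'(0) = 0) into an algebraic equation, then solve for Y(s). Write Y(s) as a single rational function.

Take the Laplace transform of both sides.
Using L{y''} = s^2 Y - s·y(0) - y'(0) and L{y'} = sY - y(0), with y(0) = 3, y'(0) = 0, the left side becomes (s^2 + 3*s + 7)Y - (3*s + 9).
The right side is L{sin(3*t)} = 3/(s^2 + 9).
So (s^2 + 3*s + 7)Y = 3/(s^2 + 9) + (3*s + 9).
Solve for Y(s) and write it as one ratio of polynomials.

Y(s) = (3*s^3 + 9*s^2 + 27*s + 84)/(s^4 + 3*s^3 + 16*s^2 + 27*s + 63)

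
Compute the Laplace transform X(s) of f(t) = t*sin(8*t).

X(s) = 16*s/(s^2 + 64)^2

L{sin(8t)} = 8/(s^2 + 64).
Then apply L{t·g(t)} = -d/ds[G(s)] with G(s) = 8/(s^2 + 64):
differentiating 1 time and applying the sign gives 16*s/(s^2 + 64)^2.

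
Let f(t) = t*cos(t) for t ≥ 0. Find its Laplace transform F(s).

F(s) = (s - 1)*(s + 1)/(s^2 + 1)^2

L{cos(t)} = s/(s^2 + 1).
Then apply L{t·g(t)} = -d/ds[G(s)] with G(s) = s/(s^2 + 1):
differentiating 1 time and applying the sign gives (s - 1)*(s + 1)/(s^2 + 1)^2.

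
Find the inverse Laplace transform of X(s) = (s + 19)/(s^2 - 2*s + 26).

4*exp(t)*sin(5*t) + exp(t)*cos(5*t)

Complete the square in the denominator: s^2 - 2*s + 26 = (s - 1)^2 + 5^2.
Split the numerator to match: s + 19 = 1·(s - 1) + 4·5.
Invert each term: 1·(s - 1)/((s - 1)^2 + 25) ↔ e^(t)cos(5t); 4·5/((s - 1)^2 + 25) ↔ 4e^(t)sin(5t).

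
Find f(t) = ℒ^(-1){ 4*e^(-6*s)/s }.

The factor e^(-6s) signals a time shift by c = 6 (second shifting theorem).
L{4} = 4/s, so L^-1{4/s} = 4.
Hence the inverse is u(t - 6) times that function evaluated at t - 6.

f(t) = Heaviside(t - 6)*(4)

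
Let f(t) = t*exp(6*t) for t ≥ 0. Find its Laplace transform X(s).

L{e^(6t)} = 1/(s - 6).
Then apply L{t·g(t)} = -d/ds[G(s)] with G(s) = 1/(s - 6):
differentiating 1 time and applying the sign gives (s - 6)^(-2).

X(s) = (s - 6)^(-2)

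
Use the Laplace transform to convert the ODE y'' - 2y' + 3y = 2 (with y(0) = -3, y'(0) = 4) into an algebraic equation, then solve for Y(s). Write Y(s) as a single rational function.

Y(s) = (-3*s^2 + 10*s + 2)/(s^3 - 2*s^2 + 3*s)

Apply the Laplace transform to the equation.
With L{y''} = s^2 Y - s·y(0) - y'(0) and L{y'} = sY - y(0), with y(0) = -3, y'(0) = 4: the LHS transforms to (s^2 - 2*s + 3)Y - (-3*s + 10).
The right side is L{2} = 2/s.
So (s^2 - 2*s + 3)Y = 2/s + (-3*s + 10).
Isolate Y and clear denominators.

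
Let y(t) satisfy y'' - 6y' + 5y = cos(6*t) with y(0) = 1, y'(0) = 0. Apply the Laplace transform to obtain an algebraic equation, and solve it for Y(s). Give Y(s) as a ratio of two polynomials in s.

Y(s) = (s^3 - 6*s^2 + 37*s - 216)/(s^4 - 6*s^3 + 41*s^2 - 216*s + 180)

Transform both sides with L{·}.
With L{y''} = s^2 Y - s·y(0) - y'(0) and L{y'} = sY - y(0), with y(0) = 1, y'(0) = 0: the LHS transforms to (s^2 - 6*s + 5)Y - (s - 6).
The right side is L{cos(6*t)} = s/(s^2 + 36).
So (s^2 - 6*s + 5)Y = s/(s^2 + 36) + (s - 6).
Divide through and combine into a single rational function.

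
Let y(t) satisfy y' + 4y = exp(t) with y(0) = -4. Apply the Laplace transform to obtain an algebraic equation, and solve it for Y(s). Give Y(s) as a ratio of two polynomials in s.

Y(s) = (-4*s + 5)/(s^2 + 3*s - 4)

Take the Laplace transform of both sides.
Using L{y'} = sY - y(0) = sY - (-4), the left side becomes (s + 4)Y - (-4).
The right side is L{exp(t)} = 1/(s - 1).
So (s + 4)Y = 1/(s - 1) + (-4).
Solve for Y(s) and write it as one ratio of polynomials.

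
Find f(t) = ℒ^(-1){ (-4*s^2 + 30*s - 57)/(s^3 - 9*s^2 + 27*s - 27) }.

Factor the denominator: s^3 - 9*s^2 + 27*s - 27 = (s - 3)^3.
Partial fraction decomposition gives [-4/(s - 3)] + [6/(s - 3)^2] + [-3/(s - 3)^3].
Invert each term: -4/(s - 3) ↔ -4e^(3t); 6/(s - 3)^2 ↔ 6t·e^(3t); -3/(s - 3)^3 ↔ (-3/2)t^2·e^(3t).

f(t) = -3*t^2*exp(3*t)/2 + 6*t*exp(3*t) - 4*exp(3*t)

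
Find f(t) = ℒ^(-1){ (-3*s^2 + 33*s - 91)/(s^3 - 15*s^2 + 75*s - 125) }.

f(t) = -t^2*exp(5*t)/2 + 3*t*exp(5*t) - 3*exp(5*t)

Factor the denominator: s^3 - 15*s^2 + 75*s - 125 = (s - 5)^3.
Partial fraction decomposition gives [-3/(s - 5)] + [3/(s - 5)^2] + [-1/(s - 5)^3].
Invert each term: -3/(s - 5) ↔ -3e^(5t); 3/(s - 5)^2 ↔ 3t·e^(5t); -1/(s - 5)^3 ↔ (-1/2)t^2·e^(5t).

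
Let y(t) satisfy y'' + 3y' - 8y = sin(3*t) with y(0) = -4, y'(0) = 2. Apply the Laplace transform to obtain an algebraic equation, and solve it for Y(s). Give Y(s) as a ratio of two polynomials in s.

Y(s) = (-4*s^3 - 10*s^2 - 36*s - 87)/(s^4 + 3*s^3 + s^2 + 27*s - 72)

Take the Laplace transform of both sides.
With L{y''} = s^2 Y - s·y(0) - y'(0) and L{y'} = sY - y(0), with y(0) = -4, y'(0) = 2: the LHS transforms to (s^2 + 3*s - 8)Y - (-4*s - 10).
The right side is L{sin(3*t)} = 3/(s^2 + 9).
So (s^2 + 3*s - 8)Y = 3/(s^2 + 9) + (-4*s - 10).
Solve for Y(s) and write it as one ratio of polynomials.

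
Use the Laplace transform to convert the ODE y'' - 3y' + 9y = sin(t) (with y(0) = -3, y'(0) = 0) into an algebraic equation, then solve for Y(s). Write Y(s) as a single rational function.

Laplace-transform each side.
Using L{y''} = s^2 Y - s·y(0) - y'(0) and L{y'} = sY - y(0), with y(0) = -3, y'(0) = 0, the left side becomes (s^2 - 3*s + 9)Y - (-3*s + 9).
The right side is L{sin(t)} = 1/(s^2 + 1).
So (s^2 - 3*s + 9)Y = 1/(s^2 + 1) + (-3*s + 9).
Solve for Y(s) and write it as one ratio of polynomials.

Y(s) = (-3*s^3 + 9*s^2 - 3*s + 10)/(s^4 - 3*s^3 + 10*s^2 - 3*s + 9)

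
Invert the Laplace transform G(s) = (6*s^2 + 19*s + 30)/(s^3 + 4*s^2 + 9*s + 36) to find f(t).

Factor the denominator: s^3 + 4*s^2 + 9*s + 36 = (s + 4)*(s^2 + 9).
Partial fraction decomposition gives [2/(s + 4)] + [4*s/(s^2 + 9)] + [3/(s^2 + 9)].
Invert each term: 2/(s + 4) ↔ 2e^(-4t); 4·s/(s^2 + 9) ↔ 4cos(3t); 1·3/(s^2 + 9) ↔ sin(3t).

f(t) = sin(3*t) + 4*cos(3*t) + 2*exp(-4*t)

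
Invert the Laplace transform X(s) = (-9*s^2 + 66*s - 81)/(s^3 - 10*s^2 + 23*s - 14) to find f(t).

f(t) = -2*exp(7*t) - 3*exp(2*t) - 4*exp(t)

Factor the denominator: s^3 - 10*s^2 + 23*s - 14 = (s - 7)*(s - 2)*(s - 1).
Partial fraction decomposition gives [-2/(s - 7)] + [-3/(s - 2)] + [-4/(s - 1)].
Invert each term: -2/(s - 7) ↔ -2e^(7t); -3/(s - 2) ↔ -3e^(2t); -4/(s - 1) ↔ -4e^(t).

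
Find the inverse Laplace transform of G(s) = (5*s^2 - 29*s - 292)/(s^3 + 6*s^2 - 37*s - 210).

Factor the denominator: s^3 + 6*s^2 - 37*s - 210 = (s - 6)*(s + 5)*(s + 7).
Partial fraction decomposition gives [6/(s + 7)] + [-2/(s - 6)] + [1/(s + 5)].
Invert each term: 6/(s + 7) ↔ 6e^(-7t); -2/(s - 6) ↔ -2e^(6t); 1/(s + 5) ↔ e^(-5t).

-2*exp(6*t) + exp(-5*t) + 6*exp(-7*t)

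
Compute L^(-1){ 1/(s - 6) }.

exp(6*t)

Since L{e^(6t)} = 1/(s - 6), the inverse is e^(6*t).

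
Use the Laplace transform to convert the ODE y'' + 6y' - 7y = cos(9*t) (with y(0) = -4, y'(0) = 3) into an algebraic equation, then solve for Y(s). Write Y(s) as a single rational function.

Y(s) = (-4*s^3 - 21*s^2 - 323*s - 1701)/(s^4 + 6*s^3 + 74*s^2 + 486*s - 567)

Laplace-transform each side.
With L{y''} = s^2 Y - s·y(0) - y'(0) and L{y'} = sY - y(0), with y(0) = -4, y'(0) = 3: the LHS transforms to (s^2 + 6*s - 7)Y - (-4*s - 21).
The right side is L{cos(9*t)} = s/(s^2 + 81).
So (s^2 + 6*s - 7)Y = s/(s^2 + 81) + (-4*s - 21).
Divide through and combine into a single rational function.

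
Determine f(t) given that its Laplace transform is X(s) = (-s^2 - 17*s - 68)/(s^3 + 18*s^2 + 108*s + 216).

Factor the denominator: s^3 + 18*s^2 + 108*s + 216 = (s + 6)^3.
Partial fraction decomposition gives [-1/(s + 6)] + [-5/(s + 6)^2] + [-2/(s + 6)^3].
Invert each term: -1/(s + 6) ↔ -e^(-6t); -5/(s + 6)^2 ↔ -5t·e^(-6t); -2/(s + 6)^3 ↔ (-1)t^2·e^(-6t).

f(t) = -t^2*exp(-6*t) - 5*t*exp(-6*t) - exp(-6*t)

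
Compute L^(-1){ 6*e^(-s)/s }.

Heaviside(t - 1)*(6)

The factor e^(-s) signals a time shift by c = 1 (second shifting theorem).
L{6} = 6/s, so L^-1{6/s} = 6.
Hence the inverse is u(t - 1) times that function evaluated at t - 1.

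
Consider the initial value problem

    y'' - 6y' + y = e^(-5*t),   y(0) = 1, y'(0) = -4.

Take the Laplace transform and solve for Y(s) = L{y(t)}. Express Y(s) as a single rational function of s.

Y(s) = (s^2 - 5*s - 49)/(s^3 - s^2 - 29*s + 5)

Apply the Laplace transform to the equation.
Using L{y''} = s^2 Y - s·y(0) - y'(0) and L{y'} = sY - y(0), with y(0) = 1, y'(0) = -4, the left side becomes (s^2 - 6*s + 1)Y - (s - 10).
The right side is L{e^(-5*t)} = 1/(s + 5).
So (s^2 - 6*s + 1)Y = 1/(s + 5) + (s - 10).
Solve for Y(s) and write it as one ratio of polynomials.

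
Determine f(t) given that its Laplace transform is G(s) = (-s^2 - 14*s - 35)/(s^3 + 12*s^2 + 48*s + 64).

f(t) = 5*t^2*exp(-4*t)/2 - 6*t*exp(-4*t) - exp(-4*t)

Factor the denominator: s^3 + 12*s^2 + 48*s + 64 = (s + 4)^3.
Partial fraction decomposition gives [-1/(s + 4)] + [-6/(s + 4)^2] + [5/(s + 4)^3].
Invert each term: -1/(s + 4) ↔ -e^(-4t); -6/(s + 4)^2 ↔ -6t·e^(-4t); 5/(s + 4)^3 ↔ (5/2)t^2·e^(-4t).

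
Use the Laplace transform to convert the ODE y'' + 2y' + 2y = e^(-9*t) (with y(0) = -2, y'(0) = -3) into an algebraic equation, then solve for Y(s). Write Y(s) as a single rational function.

Take the Laplace transform of both sides.
Using L{y''} = s^2 Y - s·y(0) - y'(0) and L{y'} = sY - y(0), with y(0) = -2, y'(0) = -3, the left side becomes (s^2 + 2*s + 2)Y - (-2*s - 7).
The right side is L{e^(-9*t)} = 1/(s + 9).
So (s^2 + 2*s + 2)Y = 1/(s + 9) + (-2*s - 7).
Solve for Y(s) and write it as one ratio of polynomials.

Y(s) = (-2*s^2 - 25*s - 62)/(s^3 + 11*s^2 + 20*s + 18)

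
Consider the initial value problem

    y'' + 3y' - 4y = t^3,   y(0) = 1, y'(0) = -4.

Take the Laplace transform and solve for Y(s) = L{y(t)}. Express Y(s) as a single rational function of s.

Y(s) = (s^5 - s^4 + 6)/(s^6 + 3*s^5 - 4*s^4)

Take the Laplace transform of both sides.
The derivative rules (L{y''} = s^2 Y - s·y(0) - y'(0) and L{y'} = sY - y(0), with y(0) = 1, y'(0) = -4) turn the left side into (s^2 + 3*s - 4)Y - (s - 1).
The right side is L{t^3} = 6/s^4.
So (s^2 + 3*s - 4)Y = 6/s^4 + (s - 1).
Isolate Y and clear denominators.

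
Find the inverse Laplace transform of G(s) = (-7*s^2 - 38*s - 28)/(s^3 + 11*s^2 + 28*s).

Factor the denominator: s^3 + 11*s^2 + 28*s = s*(s + 4)*(s + 7).
Partial fraction decomposition gives [-1/s] + [-5/(s + 7)] + [-1/(s + 4)].
Invert each term: -1/(s - 0) ↔ -e^(0t); -5/(s + 7) ↔ -5e^(-7t); -1/(s + 4) ↔ -e^(-4t).

-1 - exp(-4*t) - 5*exp(-7*t)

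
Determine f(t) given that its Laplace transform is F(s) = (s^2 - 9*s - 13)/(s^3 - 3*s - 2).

Factor the denominator: s^3 - 3*s - 2 = (s - 2)*(s + 1)^2.
Partial fraction decomposition gives [4/(s + 1)] + [(s + 1)^(-2)] + [-3/(s - 2)].
Invert each term: 4/(s + 1) ↔ 4e^(-t); 1/(s + 1)^2 ↔ t·e^(-t); -3/(s - 2) ↔ -3e^(2t).

f(t) = t*exp(-t) - 3*exp(2*t) + 4*exp(-t)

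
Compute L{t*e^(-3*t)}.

L{e^(-3t)} = 1/(s + 3).
Then apply L{t·g(t)} = -d/ds[H(s)] with H(s) = 1/(s + 3):
differentiating 1 time and applying the sign gives (s + 3)^(-2).

(s + 3)^(-2)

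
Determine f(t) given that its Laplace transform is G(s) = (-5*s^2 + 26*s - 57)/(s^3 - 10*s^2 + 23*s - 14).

f(t) = -4*exp(7*t) + 5*exp(2*t) - 6*exp(t)

Factor the denominator: s^3 - 10*s^2 + 23*s - 14 = (s - 7)*(s - 2)*(s - 1).
Partial fraction decomposition gives [-4/(s - 7)] + [-6/(s - 1)] + [5/(s - 2)].
Invert each term: -4/(s - 7) ↔ -4e^(7t); -6/(s - 1) ↔ -6e^(t); 5/(s - 2) ↔ 5e^(2t).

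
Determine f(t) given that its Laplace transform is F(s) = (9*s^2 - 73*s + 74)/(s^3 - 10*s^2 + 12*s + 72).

Factor the denominator: s^3 - 10*s^2 + 12*s + 72 = (s - 6)^2*(s + 2).
Partial fraction decomposition gives [5/(s - 6)] + [-5/(s - 6)^2] + [4/(s + 2)].
Invert each term: 5/(s - 6) ↔ 5e^(6t); -5/(s - 6)^2 ↔ -5t·e^(6t); 4/(s + 2) ↔ 4e^(-2t).

f(t) = -5*t*exp(6*t) + 5*exp(6*t) + 4*exp(-2*t)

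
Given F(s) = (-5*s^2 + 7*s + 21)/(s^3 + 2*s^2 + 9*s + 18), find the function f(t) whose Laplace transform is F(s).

f(t) = 5*sin(3*t) - 4*cos(3*t) - exp(-2*t)

Factor the denominator: s^3 + 2*s^2 + 9*s + 18 = (s + 2)*(s^2 + 9).
Partial fraction decomposition gives [-1/(s + 2)] + [-4*s/(s^2 + 9)] + [15/(s^2 + 9)].
Invert each term: -1/(s + 2) ↔ -e^(-2t); -4·s/(s^2 + 9) ↔ -4cos(3t); 5·3/(s^2 + 9) ↔ 5sin(3t).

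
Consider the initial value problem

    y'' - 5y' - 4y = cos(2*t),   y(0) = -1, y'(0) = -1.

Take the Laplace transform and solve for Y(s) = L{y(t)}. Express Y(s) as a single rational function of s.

Laplace-transform each side.
With L{y''} = s^2 Y - s·y(0) - y'(0) and L{y'} = sY - y(0), with y(0) = -1, y'(0) = -1: the LHS transforms to (s^2 - 5*s - 4)Y - (-s + 4).
The right side is L{cos(2*t)} = s/(s^2 + 4).
So (s^2 - 5*s - 4)Y = s/(s^2 + 4) + (-s + 4).
Divide through and combine into a single rational function.

Y(s) = (-s^3 + 4*s^2 - 3*s + 16)/(s^4 - 5*s^3 - 20*s - 16)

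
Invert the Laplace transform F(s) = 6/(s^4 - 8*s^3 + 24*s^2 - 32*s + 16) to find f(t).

Rewrite the denominator: s^4 - 8*s^3 + 24*s^2 - 32*s + 16 = (s - 2)^4.
The form in (s - 2) signals a first-shifting-theorem factor e^(2t).
Since L{t^3} = 3!/s^4 = 6/s^4, the inverse is t^3*exp(2*t).

f(t) = t^3*exp(2*t)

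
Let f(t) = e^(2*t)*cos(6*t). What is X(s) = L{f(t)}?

X(s) = (s - 2)/((s - 2)^2 + 36)

L{cos(6t)} = s/(s^2 + 36).
By the first shifting theorem, multiplying by e^(2t) replaces s with s - 2.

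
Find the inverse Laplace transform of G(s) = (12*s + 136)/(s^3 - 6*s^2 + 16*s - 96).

4*exp(6*t) - 3*sin(4*t) - 4*cos(4*t)

Factor the denominator: s^3 - 6*s^2 + 16*s - 96 = (s - 6)*(s^2 + 16).
Partial fraction decomposition gives [4/(s - 6)] + [-4*s/(s^2 + 16)] + [-12/(s^2 + 16)].
Invert each term: 4/(s - 6) ↔ 4e^(6t); -4·s/(s^2 + 16) ↔ -4cos(4t); -3·4/(s^2 + 16) ↔ -3sin(4t).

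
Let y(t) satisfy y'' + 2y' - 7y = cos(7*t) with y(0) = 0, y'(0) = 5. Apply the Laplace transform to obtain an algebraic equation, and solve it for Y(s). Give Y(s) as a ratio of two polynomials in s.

Y(s) = (5*s^2 + s + 245)/(s^4 + 2*s^3 + 42*s^2 + 98*s - 343)

Apply the Laplace transform to the equation.
With L{y''} = s^2 Y - s·y(0) - y'(0) and L{y'} = sY - y(0), with y(0) = 0, y'(0) = 5: the LHS transforms to (s^2 + 2*s - 7)Y - (5).
The right side is L{cos(7*t)} = s/(s^2 + 49).
So (s^2 + 2*s - 7)Y = s/(s^2 + 49) + (5).
Isolate Y and clear denominators.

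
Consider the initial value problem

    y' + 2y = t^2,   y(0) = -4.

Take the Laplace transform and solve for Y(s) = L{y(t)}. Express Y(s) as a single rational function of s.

Transform both sides with L{·}.
The derivative rules (L{y'} = sY - y(0) = sY - (-4)) turn the left side into (s + 2)Y - (-4).
The right side is L{t^2} = 2/s^3.
So (s + 2)Y = 2/s^3 + (-4).
Isolate Y and clear denominators.

Y(s) = (-4*s^3 + 2)/(s^4 + 2*s^3)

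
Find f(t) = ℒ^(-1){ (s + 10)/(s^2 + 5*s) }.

f(t) = 2 - exp(-5*t)

Factor the denominator: s^2 + 5*s = s*(s + 5).
Partial fraction decomposition gives [2/s] + [-1/(s + 5)].
Invert each term: 2/(s - 0) ↔ 2e^(0t); -1/(s + 5) ↔ -e^(-5t).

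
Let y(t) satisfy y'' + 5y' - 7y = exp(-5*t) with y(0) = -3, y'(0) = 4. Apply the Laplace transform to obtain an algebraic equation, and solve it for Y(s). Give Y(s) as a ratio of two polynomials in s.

Y(s) = (-3*s^2 - 26*s - 54)/(s^3 + 10*s^2 + 18*s - 35)

Laplace-transform each side.
The derivative rules (L{y''} = s^2 Y - s·y(0) - y'(0) and L{y'} = sY - y(0), with y(0) = -3, y'(0) = 4) turn the left side into (s^2 + 5*s - 7)Y - (-3*s - 11).
The right side is L{exp(-5*t)} = 1/(s + 5).
So (s^2 + 5*s - 7)Y = 1/(s + 5) + (-3*s - 11).
Divide through and combine into a single rational function.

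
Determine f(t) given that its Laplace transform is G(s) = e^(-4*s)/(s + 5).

The factor e^(-4s) signals a time shift by c = 4 (second shifting theorem).
L{e^(-5t)} = 1/(s + 5), so L^-1{1/(s + 5)} = e^(-5*t).
Hence the inverse is u(t - 4) times that function evaluated at t - 4.

f(t) = Heaviside(t - 4)*(exp(-5*t + 20))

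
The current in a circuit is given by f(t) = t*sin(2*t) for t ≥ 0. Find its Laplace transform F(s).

L{sin(2t)} = 2/(s^2 + 4).
Then apply L{t·g(t)} = -d/ds[G(s)] with G(s) = 2/(s^2 + 4):
differentiating 1 time and applying the sign gives 4*s/(s^2 + 4)^2.

F(s) = 4*s/(s^2 + 4)^2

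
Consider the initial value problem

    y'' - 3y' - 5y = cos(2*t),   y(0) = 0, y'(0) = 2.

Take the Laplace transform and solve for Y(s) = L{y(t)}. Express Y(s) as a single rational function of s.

Y(s) = (2*s^2 + s + 8)/(s^4 - 3*s^3 - s^2 - 12*s - 20)

Transform both sides with L{·}.
Using L{y''} = s^2 Y - s·y(0) - y'(0) and L{y'} = sY - y(0), with y(0) = 0, y'(0) = 2, the left side becomes (s^2 - 3*s - 5)Y - (2).
The right side is L{cos(2*t)} = s/(s^2 + 4).
So (s^2 - 3*s - 5)Y = s/(s^2 + 4) + (2).
Divide through and combine into a single rational function.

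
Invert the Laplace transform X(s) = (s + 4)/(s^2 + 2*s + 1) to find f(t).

Factor the denominator: s^2 + 2*s + 1 = (s + 1)^2.
Partial fraction decomposition gives [1/(s + 1)] + [3/(s + 1)^2].
Invert each term: 1/(s + 1) ↔ e^(-t); 3/(s + 1)^2 ↔ 3t·e^(-t).

f(t) = 3*t*exp(-t) + exp(-t)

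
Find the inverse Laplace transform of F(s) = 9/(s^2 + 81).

Since L{sin(9t)} = 9/(s^2 + 81), the inverse is sin(9*t).

sin(9*t)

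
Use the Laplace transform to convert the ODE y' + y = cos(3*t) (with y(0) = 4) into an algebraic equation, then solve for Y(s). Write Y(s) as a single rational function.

Y(s) = (4*s^2 + s + 36)/(s^3 + s^2 + 9*s + 9)

Transform both sides with L{·}.
With L{y'} = sY - y(0) = sY - 4: the LHS transforms to (s + 1)Y - (4).
The right side is L{cos(3*t)} = s/(s^2 + 9).
So (s + 1)Y = s/(s^2 + 9) + (4).
Divide through and combine into a single rational function.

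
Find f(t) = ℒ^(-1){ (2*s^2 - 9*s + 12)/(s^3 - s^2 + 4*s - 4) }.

Factor the denominator: s^3 - s^2 + 4*s - 4 = (s - 1)*(s^2 + 4).
Partial fraction decomposition gives [1/(s - 1)] + [s/(s^2 + 4)] + [-8/(s^2 + 4)].
Invert each term: 1/(s - 1) ↔ e^(t); 1·s/(s^2 + 4) ↔ cos(2t); -4·2/(s^2 + 4) ↔ -4sin(2t).

f(t) = exp(t) - 4*sin(2*t) + cos(2*t)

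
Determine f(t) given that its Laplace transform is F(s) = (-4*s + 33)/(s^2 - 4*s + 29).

f(t) = 5*exp(2*t)*sin(5*t) - 4*exp(2*t)*cos(5*t)

Complete the square in the denominator: s^2 - 4*s + 29 = (s - 2)^2 + 5^2.
Split the numerator to match: -4*s + 33 = -4·(s - 2) + 5·5.
Invert each term: -4·(s - 2)/((s - 2)^2 + 25) ↔ -4e^(2t)cos(5t); 5·5/((s - 2)^2 + 25) ↔ 5e^(2t)sin(5t).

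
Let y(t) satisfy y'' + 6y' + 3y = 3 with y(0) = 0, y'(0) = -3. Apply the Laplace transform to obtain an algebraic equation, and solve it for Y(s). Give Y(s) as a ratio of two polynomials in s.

Y(s) = (-3*s + 3)/(s^3 + 6*s^2 + 3*s)

Laplace-transform each side.
With L{y''} = s^2 Y - s·y(0) - y'(0) and L{y'} = sY - y(0), with y(0) = 0, y'(0) = -3: the LHS transforms to (s^2 + 6*s + 3)Y - (-3).
The right side is L{3} = 3/s.
So (s^2 + 6*s + 3)Y = 3/s + (-3).
Isolate Y and clear denominators.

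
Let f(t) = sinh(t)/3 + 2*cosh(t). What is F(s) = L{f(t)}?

By linearity of the Laplace transform, transform each term separately.
(1/3)·[L{sinh(t)} = 1/(s^2 - 1)]; (2)·[L{cosh(t)} = s/(s^2 - 1)].

F(s) = 2*s/(s^2 - 1) + 1/(3*(s^2 - 1))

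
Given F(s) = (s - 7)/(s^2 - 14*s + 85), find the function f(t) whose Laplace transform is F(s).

f(t) = exp(7*t)*cos(6*t)

Rewrite the denominator: s^2 - 14*s + 85 = (s - 7)^2 + 36.
The form in (s - 7) signals a first-shifting-theorem factor e^(7t).
Since L{cos(6t)} = s/(s^2 + 36), the inverse is e^(7*t)*cos(6*t).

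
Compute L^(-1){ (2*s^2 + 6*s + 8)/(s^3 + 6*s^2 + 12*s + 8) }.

Factor the denominator: s^3 + 6*s^2 + 12*s + 8 = (s + 2)^3.
Partial fraction decomposition gives [2/(s + 2)] + [-2/(s + 2)^2] + [4/(s + 2)^3].
Invert each term: 2/(s + 2) ↔ 2e^(-2t); -2/(s + 2)^2 ↔ -2t·e^(-2t); 4/(s + 2)^3 ↔ (2)t^2·e^(-2t).

2*t^2*exp(-2*t) - 2*t*exp(-2*t) + 2*exp(-2*t)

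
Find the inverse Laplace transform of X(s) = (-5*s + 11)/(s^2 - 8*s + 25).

Complete the square in the denominator: s^2 - 8*s + 25 = (s - 4)^2 + 3^2.
Split the numerator to match: -5*s + 11 = -5·(s - 4) - 3·3.
Invert each term: -5·(s - 4)/((s - 4)^2 + 9) ↔ -5e^(4t)cos(3t); -3·3/((s - 4)^2 + 9) ↔ -3e^(4t)sin(3t).

-3*exp(4*t)*sin(3*t) - 5*exp(4*t)*cos(3*t)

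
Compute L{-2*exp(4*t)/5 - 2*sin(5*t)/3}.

By linearity of the Laplace transform, transform each term separately.
(-2/3)·[L{sin(5t)} = 5/(s^2 + 25)]; (-2/5)·[L{e^(4t)} = 1/(s - 4)].

-10/(3*(s^2 + 25)) - 2/(5*(s - 4))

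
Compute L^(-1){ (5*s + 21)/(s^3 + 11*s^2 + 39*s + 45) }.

3*t*exp(-3*t) + exp(-3*t) - exp(-5*t)

Factor the denominator: s^3 + 11*s^2 + 39*s + 45 = (s + 3)^2*(s + 5).
Partial fraction decomposition gives [1/(s + 3)] + [3/(s + 3)^2] + [-1/(s + 5)].
Invert each term: 1/(s + 3) ↔ e^(-3t); 3/(s + 3)^2 ↔ 3t·e^(-3t); -1/(s + 5) ↔ -e^(-5t).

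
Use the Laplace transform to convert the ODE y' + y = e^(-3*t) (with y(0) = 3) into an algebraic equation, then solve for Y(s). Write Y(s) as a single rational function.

Laplace-transform each side.
The derivative rules (L{y'} = sY - y(0) = sY - 3) turn the left side into (s + 1)Y - (3).
The right side is L{e^(-3*t)} = 1/(s + 3).
So (s + 1)Y = 1/(s + 3) + (3).
Isolate Y and clear denominators.

Y(s) = (3*s + 10)/(s^2 + 4*s + 3)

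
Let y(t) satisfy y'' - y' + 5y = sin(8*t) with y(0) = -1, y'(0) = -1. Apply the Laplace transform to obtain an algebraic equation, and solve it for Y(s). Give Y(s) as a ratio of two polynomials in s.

Y(s) = (-s^3 - 64*s + 8)/(s^4 - s^3 + 69*s^2 - 64*s + 320)

Take the Laplace transform of both sides.
With L{y''} = s^2 Y - s·y(0) - y'(0) and L{y'} = sY - y(0), with y(0) = -1, y'(0) = -1: the LHS transforms to (s^2 - s + 5)Y - (-s).
The right side is L{sin(8*t)} = 8/(s^2 + 64).
So (s^2 - s + 5)Y = 8/(s^2 + 64) + (-s).
Isolate Y and clear denominators.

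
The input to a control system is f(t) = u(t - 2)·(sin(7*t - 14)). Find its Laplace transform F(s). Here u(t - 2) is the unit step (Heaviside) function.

F(s) = 7*exp(-2*s)/(s^2 + 49)

By the second shifting theorem, L{u(t - c)·g(t - c)} = e^(-cs)·G(s) with c = 2 and G(s) = L{g(t)}.
L{sin(7t)} = 7/(s^2 + 49).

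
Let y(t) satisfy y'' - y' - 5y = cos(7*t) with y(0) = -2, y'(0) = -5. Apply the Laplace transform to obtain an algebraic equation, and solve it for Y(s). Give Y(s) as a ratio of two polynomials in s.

Transform both sides with L{·}.
The derivative rules (L{y''} = s^2 Y - s·y(0) - y'(0) and L{y'} = sY - y(0), with y(0) = -2, y'(0) = -5) turn the left side into (s^2 - s - 5)Y - (-2*s - 3).
The right side is L{cos(7*t)} = s/(s^2 + 49).
So (s^2 - s - 5)Y = s/(s^2 + 49) + (-2*s - 3).
Isolate Y and clear denominators.

Y(s) = (-2*s^3 - 3*s^2 - 97*s - 147)/(s^4 - s^3 + 44*s^2 - 49*s - 245)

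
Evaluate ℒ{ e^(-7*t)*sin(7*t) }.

7/((s + 7)^2 + 49)

L{sin(7t)} = 7/(s^2 + 49).
By the first shifting theorem, multiplying by e^(-7t) replaces s with s + 7.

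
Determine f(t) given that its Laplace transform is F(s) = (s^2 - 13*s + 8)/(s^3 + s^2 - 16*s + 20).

f(t) = -2*t*exp(2*t) - exp(2*t) + 2*exp(-5*t)

Factor the denominator: s^3 + s^2 - 16*s + 20 = (s - 2)^2*(s + 5).
Partial fraction decomposition gives [-1/(s - 2)] + [-2/(s - 2)^2] + [2/(s + 5)].
Invert each term: -1/(s - 2) ↔ -e^(2t); -2/(s - 2)^2 ↔ -2t·e^(2t); 2/(s + 5) ↔ 2e^(-5t).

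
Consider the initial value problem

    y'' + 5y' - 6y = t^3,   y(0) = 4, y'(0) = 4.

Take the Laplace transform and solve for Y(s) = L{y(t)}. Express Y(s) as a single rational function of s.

Y(s) = (4*s^5 + 24*s^4 + 6)/(s^6 + 5*s^5 - 6*s^4)

Transform both sides with L{·}.
With L{y''} = s^2 Y - s·y(0) - y'(0) and L{y'} = sY - y(0), with y(0) = 4, y'(0) = 4: the LHS transforms to (s^2 + 5*s - 6)Y - (4*s + 24).
The right side is L{t^3} = 6/s^4.
So (s^2 + 5*s - 6)Y = 6/s^4 + (4*s + 24).
Divide through and combine into a single rational function.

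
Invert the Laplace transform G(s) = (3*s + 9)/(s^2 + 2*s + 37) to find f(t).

Complete the square in the denominator: s^2 + 2*s + 37 = (s + 1)^2 + 6^2.
Split the numerator to match: 3*s + 9 = 3·(s + 1) + 1·6.
Invert each term: 3·(s + 1)/((s + 1)^2 + 36) ↔ 3e^(-t)cos(6t); 1·6/((s + 1)^2 + 36) ↔ e^(-t)sin(6t).

f(t) = exp(-t)*sin(6*t) + 3*exp(-t)*cos(6*t)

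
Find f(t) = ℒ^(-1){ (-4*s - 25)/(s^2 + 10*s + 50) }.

Complete the square in the denominator: s^2 + 10*s + 50 = (s + 5)^2 + 5^2.
Split the numerator to match: -4*s - 25 = -4·(s + 5) - 1·5.
Invert each term: -4·(s + 5)/((s + 5)^2 + 25) ↔ -4e^(-5t)cos(5t); -1·5/((s + 5)^2 + 25) ↔ -e^(-5t)sin(5t).

f(t) = -exp(-5*t)*sin(5*t) - 4*exp(-5*t)*cos(5*t)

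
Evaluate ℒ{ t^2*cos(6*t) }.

L{cos(6t)} = s/(s^2 + 36).
Then apply L{t^2·g(t)} = (-1)^2 d^2/ds^2[G(s)] with G(s) = s/(s^2 + 36):
differentiating 2 times and applying the sign gives 2*s*(s^2 - 108)/(s^2 + 36)^3.

2*s*(s^2 - 108)/(s^2 + 36)^3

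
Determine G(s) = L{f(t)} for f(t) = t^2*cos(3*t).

L{cos(3t)} = s/(s^2 + 9).
Then apply L{t^2·g(t)} = (-1)^2 d^2/ds^2[H(s)] with H(s) = s/(s^2 + 9):
differentiating 2 times and applying the sign gives 2*s*(s^2 - 27)/(s^2 + 9)^3.

G(s) = 2*s*(s^2 - 27)/(s^2 + 9)^3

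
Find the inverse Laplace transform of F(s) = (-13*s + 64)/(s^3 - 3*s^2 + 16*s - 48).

exp(3*t) - 4*sin(4*t) - cos(4*t)

Factor the denominator: s^3 - 3*s^2 + 16*s - 48 = (s - 3)*(s^2 + 16).
Partial fraction decomposition gives [1/(s - 3)] + [-s/(s^2 + 16)] + [-16/(s^2 + 16)].
Invert each term: 1/(s - 3) ↔ e^(3t); -1·s/(s^2 + 16) ↔ -cos(4t); -4·4/(s^2 + 16) ↔ -4sin(4t).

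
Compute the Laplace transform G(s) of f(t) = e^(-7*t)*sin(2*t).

G(s) = 2/((s + 7)^2 + 4)

L{sin(2t)} = 2/(s^2 + 4).
By the first shifting theorem, multiplying by e^(-7t) replaces s with s + 7.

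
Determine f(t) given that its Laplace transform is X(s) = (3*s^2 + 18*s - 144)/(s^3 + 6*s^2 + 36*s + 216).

Factor the denominator: s^3 + 6*s^2 + 36*s + 216 = (s + 6)*(s^2 + 36).
Partial fraction decomposition gives [-2/(s + 6)] + [5*s/(s^2 + 36)] + [-12/(s^2 + 36)].
Invert each term: -2/(s + 6) ↔ -2e^(-6t); 5·s/(s^2 + 36) ↔ 5cos(6t); -2·6/(s^2 + 36) ↔ -2sin(6t).

f(t) = -2*sin(6*t) + 5*cos(6*t) - 2*exp(-6*t)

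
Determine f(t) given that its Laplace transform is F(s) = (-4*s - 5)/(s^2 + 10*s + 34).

f(t) = 5*exp(-5*t)*sin(3*t) - 4*exp(-5*t)*cos(3*t)

Complete the square in the denominator: s^2 + 10*s + 34 = (s + 5)^2 + 3^2.
Split the numerator to match: -4*s - 5 = -4·(s + 5) + 5·3.
Invert each term: -4·(s + 5)/((s + 5)^2 + 9) ↔ -4e^(-5t)cos(3t); 5·3/((s + 5)^2 + 9) ↔ 5e^(-5t)sin(3t).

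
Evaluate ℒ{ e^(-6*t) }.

1/(s + 6)

L{e^(-6t)} = 1/(s + 6).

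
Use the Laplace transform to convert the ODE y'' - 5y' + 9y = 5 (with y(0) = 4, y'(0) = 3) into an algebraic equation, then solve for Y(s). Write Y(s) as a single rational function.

Y(s) = (4*s^2 - 17*s + 5)/(s^3 - 5*s^2 + 9*s)

Laplace-transform each side.
Using L{y''} = s^2 Y - s·y(0) - y'(0) and L{y'} = sY - y(0), with y(0) = 4, y'(0) = 3, the left side becomes (s^2 - 5*s + 9)Y - (4*s - 17).
The right side is L{5} = 5/s.
So (s^2 - 5*s + 9)Y = 5/s + (4*s - 17).
Solve for Y(s) and write it as one ratio of polynomials.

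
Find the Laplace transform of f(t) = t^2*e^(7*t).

L{e^(7t)} = 1/(s - 7).
Then apply L{t^2·g(t)} = (-1)^2 d^2/ds^2[G(s)] with G(s) = 1/(s - 7):
differentiating 2 times and applying the sign gives 2/(s - 7)^3.

2/(s - 7)^3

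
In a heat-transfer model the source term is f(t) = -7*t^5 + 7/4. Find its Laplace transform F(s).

F(s) = 7/(4*s) - 840/s^6

The transform is linear, so treat each term independently.
(-7)·[L{t^5} = 5!/s^6 = 120/s^6]; L{7/4} = (7/4)/s.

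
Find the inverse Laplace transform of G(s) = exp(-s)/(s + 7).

The factor e^(-s) signals a time shift by c = 1 (second shifting theorem).
L{e^(-7t)} = 1/(s + 7), so L^-1{1/(s + 7)} = exp(-7*t).
Hence the inverse is u(t - 1) times that function evaluated at t - 1.

Heaviside(t - 1)*(exp(-7*t + 7))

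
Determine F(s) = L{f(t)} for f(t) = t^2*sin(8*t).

F(s) = 16*(3*s^2 - 64)/(s^2 + 64)^3

L{sin(8t)} = 8/(s^2 + 64).
Then apply L{t^2·g(t)} = (-1)^2 d^2/ds^2[G(s)] with G(s) = 8/(s^2 + 64):
differentiating 2 times and applying the sign gives 16*(3*s^2 - 64)/(s^2 + 64)^3.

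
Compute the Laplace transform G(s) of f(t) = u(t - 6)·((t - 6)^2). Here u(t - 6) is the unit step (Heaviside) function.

G(s) = 2*exp(-6*s)/s^3

By the second shifting theorem, L{u(t - c)·g(t - c)} = e^(-cs)·H(s) with c = 6 and H(s) = L{g(t)}.
L{t^2} = 2!/s^3 = 2/s^3.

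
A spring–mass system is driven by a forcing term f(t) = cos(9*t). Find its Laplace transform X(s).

X(s) = s/(s^2 + 81)

L{cos(9t)} = s/(s^2 + 81).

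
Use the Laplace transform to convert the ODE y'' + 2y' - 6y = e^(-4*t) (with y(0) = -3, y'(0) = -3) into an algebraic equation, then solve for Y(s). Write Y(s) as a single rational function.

Apply the Laplace transform to the equation.
With L{y''} = s^2 Y - s·y(0) - y'(0) and L{y'} = sY - y(0), with y(0) = -3, y'(0) = -3: the LHS transforms to (s^2 + 2*s - 6)Y - (-3*s - 9).
The right side is L{e^(-4*t)} = 1/(s + 4).
So (s^2 + 2*s - 6)Y = 1/(s + 4) + (-3*s - 9).
Isolate Y and clear denominators.

Y(s) = (-3*s^2 - 21*s - 35)/(s^3 + 6*s^2 + 2*s - 24)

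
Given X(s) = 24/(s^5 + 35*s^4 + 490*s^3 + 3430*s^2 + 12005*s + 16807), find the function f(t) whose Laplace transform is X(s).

Rewrite the denominator: s^5 + 35*s^4 + 490*s^3 + 3430*s^2 + 12005*s + 16807 = (s + 7)^5.
The form in (s + 7) signals a first-shifting-theorem factor e^(-7t).
Since L{t^4} = 4!/s^5 = 24/s^5, the inverse is t^4*e^(-7*t).

f(t) = t^4*exp(-7*t)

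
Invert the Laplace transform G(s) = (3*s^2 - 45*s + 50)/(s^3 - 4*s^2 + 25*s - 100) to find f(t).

Factor the denominator: s^3 - 4*s^2 + 25*s - 100 = (s - 4)*(s^2 + 25).
Partial fraction decomposition gives [-2/(s - 4)] + [5*s/(s^2 + 25)] + [-25/(s^2 + 25)].
Invert each term: -2/(s - 4) ↔ -2e^(4t); 5·s/(s^2 + 25) ↔ 5cos(5t); -5·5/(s^2 + 25) ↔ -5sin(5t).

f(t) = -2*exp(4*t) - 5*sin(5*t) + 5*cos(5*t)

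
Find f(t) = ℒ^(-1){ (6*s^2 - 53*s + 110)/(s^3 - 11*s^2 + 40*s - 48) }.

Factor the denominator: s^3 - 11*s^2 + 40*s - 48 = (s - 4)^2*(s - 3).
Partial fraction decomposition gives [1/(s - 4)] + [-6/(s - 4)^2] + [5/(s - 3)].
Invert each term: 1/(s - 4) ↔ e^(4t); -6/(s - 4)^2 ↔ -6t·e^(4t); 5/(s - 3) ↔ 5e^(3t).

f(t) = -6*t*exp(4*t) + exp(4*t) + 5*exp(3*t)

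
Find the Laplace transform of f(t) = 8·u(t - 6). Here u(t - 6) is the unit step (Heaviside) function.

8*exp(-6*s)/s

By the second shifting theorem, L{u(t - c)·g(t - c)} = e^(-cs)·G(s) with c = 6 and G(s) = L{g(t)}.
L{8} = 8/s.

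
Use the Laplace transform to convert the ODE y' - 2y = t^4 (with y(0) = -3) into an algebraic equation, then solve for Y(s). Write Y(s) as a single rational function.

Take the Laplace transform of both sides.
Using L{y'} = sY - y(0) = sY - (-3), the left side becomes (s - 2)Y - (-3).
The right side is L{t^4} = 24/s^5.
So (s - 2)Y = 24/s^5 + (-3).
Isolate Y and clear denominators.

Y(s) = (-3*s^5 + 24)/(s^6 - 2*s^5)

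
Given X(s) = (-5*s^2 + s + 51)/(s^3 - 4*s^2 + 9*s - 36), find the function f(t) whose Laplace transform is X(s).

Factor the denominator: s^3 - 4*s^2 + 9*s - 36 = (s - 4)*(s^2 + 9).
Partial fraction decomposition gives [-1/(s - 4)] + [-4*s/(s^2 + 9)] + [-15/(s^2 + 9)].
Invert each term: -1/(s - 4) ↔ -e^(4t); -4·s/(s^2 + 9) ↔ -4cos(3t); -5·3/(s^2 + 9) ↔ -5sin(3t).

f(t) = -exp(4*t) - 5*sin(3*t) - 4*cos(3*t)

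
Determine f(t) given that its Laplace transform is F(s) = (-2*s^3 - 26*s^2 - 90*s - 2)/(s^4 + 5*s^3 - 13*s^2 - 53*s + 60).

f(t) = -5*exp(3*t) + 2*exp(t) + 2*exp(-4*t) - exp(-5*t)

Factor the denominator: s^4 + 5*s^3 - 13*s^2 - 53*s + 60 = (s - 3)*(s - 1)*(s + 4)*(s + 5).
Partial fraction decomposition gives [2/(s + 4)] + [-5/(s - 3)] + [-1/(s + 5)] + [2/(s - 1)].
Invert each term: 2/(s + 4) ↔ 2e^(-4t); -5/(s - 3) ↔ -5e^(3t); -1/(s + 5) ↔ -e^(-5t); 2/(s - 1) ↔ 2e^(t).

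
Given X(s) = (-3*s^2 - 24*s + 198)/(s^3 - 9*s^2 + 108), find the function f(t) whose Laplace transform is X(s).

f(t) = -6*t*exp(6*t) - 6*exp(6*t) + 3*exp(-3*t)

Factor the denominator: s^3 - 9*s^2 + 108 = (s - 6)^2*(s + 3).
Partial fraction decomposition gives [-6/(s - 6)] + [-6/(s - 6)^2] + [3/(s + 3)].
Invert each term: -6/(s - 6) ↔ -6e^(6t); -6/(s - 6)^2 ↔ -6t·e^(6t); 3/(s + 3) ↔ 3e^(-3t).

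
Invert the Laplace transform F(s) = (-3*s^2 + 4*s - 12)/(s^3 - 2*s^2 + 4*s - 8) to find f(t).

Factor the denominator: s^3 - 2*s^2 + 4*s - 8 = (s - 2)*(s^2 + 4).
Partial fraction decomposition gives [-2/(s - 2)] + [-s/(s^2 + 4)] + [2/(s^2 + 4)].
Invert each term: -2/(s - 2) ↔ -2e^(2t); -1·s/(s^2 + 4) ↔ -cos(2t); 1·2/(s^2 + 4) ↔ sin(2t).

f(t) = -2*exp(2*t) + sin(2*t) - cos(2*t)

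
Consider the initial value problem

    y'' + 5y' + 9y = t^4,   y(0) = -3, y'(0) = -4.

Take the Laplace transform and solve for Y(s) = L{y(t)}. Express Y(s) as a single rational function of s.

Take the Laplace transform of both sides.
Using L{y''} = s^2 Y - s·y(0) - y'(0) and L{y'} = sY - y(0), with y(0) = -3, y'(0) = -4, the left side becomes (s^2 + 5*s + 9)Y - (-3*s - 19).
The right side is L{t^4} = 24/s^5.
So (s^2 + 5*s + 9)Y = 24/s^5 + (-3*s - 19).
Isolate Y and clear denominators.

Y(s) = (-3*s^6 - 19*s^5 + 24)/(s^7 + 5*s^6 + 9*s^5)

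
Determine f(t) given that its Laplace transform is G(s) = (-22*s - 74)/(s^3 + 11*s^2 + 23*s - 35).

Factor the denominator: s^3 + 11*s^2 + 23*s - 35 = (s - 1)*(s + 5)*(s + 7).
Partial fraction decomposition gives [-3/(s + 5)] + [-2/(s - 1)] + [5/(s + 7)].
Invert each term: -3/(s + 5) ↔ -3e^(-5t); -2/(s - 1) ↔ -2e^(t); 5/(s + 7) ↔ 5e^(-7t).

f(t) = -2*exp(t) - 3*exp(-5*t) + 5*exp(-7*t)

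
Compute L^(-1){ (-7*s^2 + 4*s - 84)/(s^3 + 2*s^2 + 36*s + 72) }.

2*sin(6*t) - 4*cos(6*t) - 3*exp(-2*t)

Factor the denominator: s^3 + 2*s^2 + 36*s + 72 = (s + 2)*(s^2 + 36).
Partial fraction decomposition gives [-3/(s + 2)] + [-4*s/(s^2 + 36)] + [12/(s^2 + 36)].
Invert each term: -3/(s + 2) ↔ -3e^(-2t); -4·s/(s^2 + 36) ↔ -4cos(6t); 2·6/(s^2 + 36) ↔ 2sin(6t).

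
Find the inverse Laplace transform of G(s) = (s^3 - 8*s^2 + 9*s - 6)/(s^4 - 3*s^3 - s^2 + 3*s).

Factor the denominator: s^4 - 3*s^3 - s^2 + 3*s = s*(s - 3)*(s - 1)*(s + 1).
Partial fraction decomposition gives [1/(s - 1)] + [3/(s + 1)] + [-2/s] + [-1/(s - 3)].
Invert each term: 1/(s - 1) ↔ e^(t); 3/(s + 1) ↔ 3e^(-t); -2/(s - 0) ↔ -2e^(0t); -1/(s - 3) ↔ -e^(3t).

-exp(3*t) + exp(t) - 2 + 3*exp(-t)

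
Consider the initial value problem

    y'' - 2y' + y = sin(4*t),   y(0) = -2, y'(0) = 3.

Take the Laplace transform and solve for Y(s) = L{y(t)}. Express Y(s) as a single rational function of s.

Y(s) = (-2*s^3 + 7*s^2 - 32*s + 116)/(s^4 - 2*s^3 + 17*s^2 - 32*s + 16)

Laplace-transform each side.
With L{y''} = s^2 Y - s·y(0) - y'(0) and L{y'} = sY - y(0), with y(0) = -2, y'(0) = 3: the LHS transforms to (s^2 - 2*s + 1)Y - (-2*s + 7).
The right side is L{sin(4*t)} = 4/(s^2 + 16).
So (s^2 - 2*s + 1)Y = 4/(s^2 + 16) + (-2*s + 7).
Isolate Y and clear denominators.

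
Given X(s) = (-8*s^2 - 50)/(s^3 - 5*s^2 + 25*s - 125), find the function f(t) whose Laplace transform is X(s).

f(t) = -5*exp(5*t) - 3*sin(5*t) - 3*cos(5*t)

Factor the denominator: s^3 - 5*s^2 + 25*s - 125 = (s - 5)*(s^2 + 25).
Partial fraction decomposition gives [-5/(s - 5)] + [-3*s/(s^2 + 25)] + [-15/(s^2 + 25)].
Invert each term: -5/(s - 5) ↔ -5e^(5t); -3·s/(s^2 + 25) ↔ -3cos(5t); -3·5/(s^2 + 25) ↔ -3sin(5t).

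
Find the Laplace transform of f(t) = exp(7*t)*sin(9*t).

9/((s - 7)^2 + 81)

L{sin(9t)} = 9/(s^2 + 81).
By the first shifting theorem, multiplying by e^(7t) replaces s with s - 7.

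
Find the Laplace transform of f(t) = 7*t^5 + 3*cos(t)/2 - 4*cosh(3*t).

Apply the Laplace transform termwise.
(3/2)·[L{cos(t)} = s/(s^2 + 1)]; (-4)·[L{cosh(3t)} = s/(s^2 - 9)]; (7)·[L{t^5} = 5!/s^6 = 120/s^6].

3*s/(2*(s^2 + 1)) - 4*s/(s^2 - 9) + 840/s^6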